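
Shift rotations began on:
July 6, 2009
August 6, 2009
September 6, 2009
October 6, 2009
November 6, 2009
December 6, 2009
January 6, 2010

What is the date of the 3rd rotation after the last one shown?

April 6, 2010

Gaps: 31, 31, 30, 31, 30, 31 days — not constant. Every event is on the 6th of the month.
Pattern: the 6th of each month.
Next: February 2010 → February 6, 2010.
March 2010: March 6, 2010.
Next: April 2010 → April 6, 2010.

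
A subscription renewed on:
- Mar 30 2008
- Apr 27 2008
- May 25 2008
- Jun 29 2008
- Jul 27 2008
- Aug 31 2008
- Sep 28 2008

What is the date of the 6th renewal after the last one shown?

Mar 29 2009

Every date is a Sunday; gaps 28, 28, 35, 28, 35, 28 days.
Each is the last Sunday of its month (at least one falls on the 29th or later, ruling out '4th Sunday').
Last Sunday of October 2008: Oct 26 2008.
Last Sunday of November 2008: Nov 30 2008.
Last Sunday of December 2008: Dec 28 2008.
Last Sunday of January 2009: Jan 25 2009.
Last Sunday of February 2009: Feb 22 2009.
March 2009 ends with Sunday Mar 29 2009.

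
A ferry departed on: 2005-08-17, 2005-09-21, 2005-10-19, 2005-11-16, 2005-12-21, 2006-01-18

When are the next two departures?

2006-02-15, 2006-03-15

All dates are Wednesdays, 35, 28, 28, 35, 28 days apart.
Specifically, the 3rd Wednesday of each month.
3rd Wednesday of February 2006: 2006-02-15.
3rd Wednesday of March 2006: 2006-03-15.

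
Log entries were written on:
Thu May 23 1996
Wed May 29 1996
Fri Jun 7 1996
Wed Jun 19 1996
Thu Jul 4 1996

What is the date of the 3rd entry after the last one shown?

Gaps: 6, 9, 12, 15 days — each gap is 3 larger than the previous one.
Next gap: 18 days. Thu Jul 4 1996 + 18 days = Mon Jul 22 1996.
Next gap: 21 days. Mon Jul 22 1996 + 21 days = Mon Aug 12 1996.
Next gap: 24 days. Mon Aug 12 1996 + 24 days = Thu Sep 5 1996.

Thu Sep 5 1996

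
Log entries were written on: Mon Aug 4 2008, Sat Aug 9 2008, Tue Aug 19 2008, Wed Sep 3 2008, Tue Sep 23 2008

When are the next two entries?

Gaps: 5, 10, 15, 20 days — each gap is 5 larger than the previous one.
Next gap: 25 days. Tue Sep 23 2008 + 25 days = Sat Oct 18 2008.
Next gap: 30 days. Sat Oct 18 2008 + 30 days = Mon Nov 17 2008.

Sat Oct 18 2008, Mon Nov 17 2008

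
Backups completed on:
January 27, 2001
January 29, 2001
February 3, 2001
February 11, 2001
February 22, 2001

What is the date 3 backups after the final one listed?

The spacing grows by 3 each time: 2, 5, 8, 11 days.
Next gap: 14 days. February 22, 2001 + 14 days = March 8, 2001.
Next gap: 17 days. March 8, 2001 + 17 days = March 25, 2001.
Next gap: 20 days. March 25, 2001 + 20 days = April 14, 2001.

April 14, 2001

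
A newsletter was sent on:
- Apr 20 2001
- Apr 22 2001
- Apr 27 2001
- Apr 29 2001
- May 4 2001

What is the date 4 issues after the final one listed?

May 18 2001

The gap pattern 2, 5, 2, 5 repeats every 2 events.
These are the Fridays and Sundays of each week.
The following Sunday is May 6 2001.
The following Friday is May 11 2001.
Next Sunday: May 13 2001.
Next Friday: May 18 2001.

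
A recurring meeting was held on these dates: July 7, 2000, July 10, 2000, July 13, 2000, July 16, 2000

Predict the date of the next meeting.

July 19, 2000

Every event comes 3 days after the last (3, 3, 3).
July 16, 2000 + 3 days = July 19, 2000.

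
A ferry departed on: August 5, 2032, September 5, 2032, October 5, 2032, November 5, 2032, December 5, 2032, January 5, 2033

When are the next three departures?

February 5, 2033; March 5, 2033; April 5, 2033

The day-of-month is always 5 (31, 30, 31, 30, 31 days between events).
So this recurs on the 5th of each month.
Next: February 2033 → February 5, 2033.
March 2033: March 5, 2033.
April 2033: April 5, 2033.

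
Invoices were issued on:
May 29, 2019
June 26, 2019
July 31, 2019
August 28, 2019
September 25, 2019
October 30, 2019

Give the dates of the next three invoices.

Every date is a Wednesday; gaps 28, 35, 28, 28, 35 days.
Each is the last Wednesday of its month (at least one falls on the 29th or later, ruling out '4th Wednesday').
Last Wednesday of November 2019: November 27, 2019.
Last Wednesday of December 2019: December 25, 2019.
January 2020 ends with Wednesday January 29, 2020.

November 27, 2019; December 25, 2019; January 29, 2020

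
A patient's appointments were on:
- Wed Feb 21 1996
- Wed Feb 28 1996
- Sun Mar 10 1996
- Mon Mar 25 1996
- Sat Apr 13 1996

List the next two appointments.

Mon May 6 1996, Sun Jun 2 1996

The spacing grows by 4 each time: 7, 11, 15, 19 days.
Next gap: 23 days. Sat Apr 13 1996 + 23 days = Mon May 6 1996.
Next gap: 27 days. Mon May 6 1996 + 27 days = Sun Jun 2 1996.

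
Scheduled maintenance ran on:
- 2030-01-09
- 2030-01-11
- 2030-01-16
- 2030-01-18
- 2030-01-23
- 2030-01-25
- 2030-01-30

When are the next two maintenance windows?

2030-02-01, 2030-02-06

Gaps: 2, 5, 2, 5, 2, 5 days — not constant, but cyclic with period 2.
The events fall on every Wednesday and Friday.
The following Friday is 2030-02-01.
Next Wednesday: 2030-02-06.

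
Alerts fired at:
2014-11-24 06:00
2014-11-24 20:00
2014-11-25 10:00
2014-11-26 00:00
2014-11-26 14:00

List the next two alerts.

2014-11-27 04:00, 2014-11-27 18:00

The interval is a steady 14 hours (14, 14, 14, 14).
2014-11-26 14:00 + 14 h = 2014-11-27 04:00.
2014-11-27 04:00 + 14 h = 2014-11-27 18:00.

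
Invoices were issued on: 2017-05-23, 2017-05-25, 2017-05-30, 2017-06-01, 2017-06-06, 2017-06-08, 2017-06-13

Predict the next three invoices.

2017-06-15, 2017-06-20, 2017-06-22

The gap pattern 2, 5, 2, 5, 2, 5 repeats every 2 events.
These are the Tuesdays and Thursdays of each week.
The following Thursday is 2017-06-15.
Next Tuesday: 2017-06-20.
Next Thursday: 2017-06-22.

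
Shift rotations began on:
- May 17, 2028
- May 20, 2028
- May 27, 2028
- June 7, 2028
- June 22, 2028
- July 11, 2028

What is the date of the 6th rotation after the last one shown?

Gaps: 3, 7, 11, 15, 19 days — each gap is 4 larger than the previous one.
Next gap: 23 days. July 11, 2028 + 23 days = August 3, 2028.
Next gap: 27 days. August 3, 2028 + 27 days = August 30, 2028.
Next gap: 31 days. August 30, 2028 + 31 days = September 30, 2028.
Next gap: 35 days. September 30, 2028 + 35 days = November 4, 2028.
Next gap: 39 days. November 4, 2028 + 39 days = December 13, 2028.
Next gap: 43 days. December 13, 2028 + 43 days = January 25, 2029.

January 25, 2029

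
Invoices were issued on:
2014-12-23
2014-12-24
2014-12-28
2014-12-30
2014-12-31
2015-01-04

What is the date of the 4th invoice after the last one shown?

The gap pattern 1, 4, 2, 1, 4 repeats every 3 events.
These are the Tuesdays, Wednesdays and Sundays of each week.
Next Tuesday: 2015-01-06.
Next Wednesday: 2015-01-07.
The following Sunday is 2015-01-11.
The following Tuesday is 2015-01-13.

2015-01-13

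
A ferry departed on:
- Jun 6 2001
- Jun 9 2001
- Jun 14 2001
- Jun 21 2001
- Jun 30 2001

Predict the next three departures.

Jul 11 2001, Jul 24 2001, Aug 8 2001

The spacing grows by 2 each time: 3, 5, 7, 9 days.
Next gap: 11 days. Jun 30 2001 + 11 days = Jul 11 2001.
Next gap: 13 days. Jul 11 2001 + 13 days = Jul 24 2001.
Next gap: 15 days. Jul 24 2001 + 15 days = Aug 8 2001.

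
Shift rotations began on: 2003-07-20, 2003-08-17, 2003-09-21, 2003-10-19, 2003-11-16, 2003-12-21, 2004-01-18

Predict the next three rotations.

2004-02-15, 2004-03-21, 2004-04-18

These are Sundays at 28- or 35-day spacing (28, 35, 28, 28, 35, 28).
The pattern: 3rd Sunday of the month.
3rd Sunday of February 2004: 2004-02-15.
3rd Sunday of March 2004: 2004-03-21.
3rd Sunday of April 2004: 2004-04-18.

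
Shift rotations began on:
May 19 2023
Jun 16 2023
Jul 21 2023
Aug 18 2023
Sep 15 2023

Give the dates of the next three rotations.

Oct 20 2023, Nov 17 2023, Dec 15 2023

These are Fridays at 28- or 35-day spacing (28, 35, 28, 28).
The pattern: 3rd Friday of the month.
October 2023 — 3rd Friday is Oct 20 2023.
3rd Friday of November 2023: Nov 17 2023.
December 2023 — 3rd Friday is Dec 15 2023.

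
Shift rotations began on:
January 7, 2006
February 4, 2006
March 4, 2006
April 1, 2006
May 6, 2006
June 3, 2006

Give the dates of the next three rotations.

These are Saturdays at 28- or 35-day spacing (28, 28, 28, 35, 28).
The pattern: 1st Saturday of the month.
July 2006 — 1st Saturday is July 1, 2006.
1st Saturday of August 2006: August 5, 2006.
September 2006 — 1st Saturday is September 2, 2006.

July 1, 2006; August 5, 2006; September 2, 2006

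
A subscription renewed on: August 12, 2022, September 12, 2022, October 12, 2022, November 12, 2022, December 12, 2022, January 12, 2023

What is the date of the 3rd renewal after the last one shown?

The day-of-month is always 12 (31, 30, 31, 30, 31 days between events).
So this recurs on the 12th of each month.
February 2023: February 12, 2023.
March 2023: March 12, 2023.
April 2023: April 12, 2023.

April 12, 2023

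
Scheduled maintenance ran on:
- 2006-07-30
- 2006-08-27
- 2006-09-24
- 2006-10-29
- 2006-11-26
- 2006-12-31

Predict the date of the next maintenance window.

2007-01-28

All Sundays; the gaps (28, 28, 35, 28, 35) vary with month length.
This is the last Sunday of each month.
January 2007 ends with Sunday 2007-01-28.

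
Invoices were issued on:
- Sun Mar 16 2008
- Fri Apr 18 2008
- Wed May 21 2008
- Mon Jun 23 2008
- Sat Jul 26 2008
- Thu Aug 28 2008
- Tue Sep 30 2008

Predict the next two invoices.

Sun Nov 2 2008, Fri Dec 5 2008

Gaps between consecutive events: 33, 33, 33, 33, 33, 33 days — a constant 33-day interval.
Tue Sep 30 2008 + 33 days = Sun Nov 2 2008.
Sun Nov 2 2008 + 33 days = Fri Dec 5 2008.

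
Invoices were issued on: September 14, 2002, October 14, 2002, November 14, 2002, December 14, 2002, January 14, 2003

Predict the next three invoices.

February 14, 2003; March 14, 2003; April 14, 2003

Gaps: 30, 31, 30, 31 days — not constant. Every event is on the 14th of the month.
Pattern: the 14th of each month.
Next: February 2003 → February 14, 2003.
March 2003: March 14, 2003.
April 2003: April 14, 2003.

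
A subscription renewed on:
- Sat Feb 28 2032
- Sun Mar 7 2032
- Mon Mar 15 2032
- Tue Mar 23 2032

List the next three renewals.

Gaps between consecutive events: 8, 8, 8 days — a constant 8-day interval.
Tue Mar 23 2032 + 8 days = Wed Mar 31 2032.
Wed Mar 31 2032 + 8 days = Thu Apr 8 2032.
Thu Apr 8 2032 + 8 days = Fri Apr 16 2032.

Wed Mar 31 2032, Thu Apr 8 2032, Fri Apr 16 2032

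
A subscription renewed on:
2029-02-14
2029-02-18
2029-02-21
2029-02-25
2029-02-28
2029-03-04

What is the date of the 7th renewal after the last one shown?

Gaps: 4, 3, 4, 3, 4 days — not constant, but cyclic with period 2.
The events fall on every Wednesday and Sunday.
The following Wednesday is 2029-03-07.
The following Sunday is 2029-03-11.
Next Wednesday: 2029-03-14.
Next Sunday: 2029-03-18.
The following Wednesday is 2029-03-21.
The following Sunday is 2029-03-25.
Next Wednesday: 2029-03-28.

2029-03-28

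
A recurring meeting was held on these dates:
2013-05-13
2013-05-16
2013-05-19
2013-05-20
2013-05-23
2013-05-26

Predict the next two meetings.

Gaps: 3, 3, 1, 3, 3 days — not constant, but cyclic with period 3.
The events fall on every Monday, Thursday and Sunday.
Next Monday: 2013-05-27.
Next Thursday: 2013-05-30.

2013-05-27, 2013-05-30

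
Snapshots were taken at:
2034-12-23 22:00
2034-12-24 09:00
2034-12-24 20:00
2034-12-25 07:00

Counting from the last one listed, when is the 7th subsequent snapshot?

The interval is a steady 11 hours (11, 11, 11).
2034-12-25 07:00 + 11 h = 2034-12-25 18:00.
2034-12-25 18:00 + 11 h = 2034-12-26 05:00.
2034-12-26 05:00 + 11 h = 2034-12-26 16:00.
2034-12-26 16:00 + 11 h = 2034-12-27 03:00.
2034-12-27 03:00 + 11 h = 2034-12-27 14:00.
2034-12-27 14:00 + 11 h = 2034-12-28 01:00.
2034-12-28 01:00 + 11 h = 2034-12-28 12:00.

2034-12-28 12:00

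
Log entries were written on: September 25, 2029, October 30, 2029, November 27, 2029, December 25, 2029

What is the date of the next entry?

These are Tuesdays with 35, 28, 28-day gaps.
Each is the final Tuesday of its month — October 30, 2029 is past the 28th, so '4th Tuesday' doesn't fit.
January 2030 ends with Tuesday January 29, 2030.

January 29, 2030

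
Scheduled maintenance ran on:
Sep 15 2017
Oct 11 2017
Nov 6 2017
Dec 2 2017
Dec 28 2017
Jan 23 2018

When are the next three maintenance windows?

Feb 18 2018, Mar 16 2018, Apr 11 2018

The spacing is 26, 26, 26, 26, 26 days — always 26 days.
Jan 23 2018 + 26 days = Feb 18 2018.
Feb 18 2018 + 26 days = Mar 16 2018.
Mar 16 2018 + 26 days = Apr 11 2018.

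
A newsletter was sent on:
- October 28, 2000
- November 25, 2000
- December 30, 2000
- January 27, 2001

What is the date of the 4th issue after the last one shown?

All Saturdays; the gaps (28, 35, 28) vary with month length.
This is the last Saturday of each month.
February 2001 ends with Saturday February 24, 2001.
Last Saturday of March 2001: March 31, 2001.
Last Saturday of April 2001: April 28, 2001.
May 2001 ends with Saturday May 26, 2001.

May 26, 2001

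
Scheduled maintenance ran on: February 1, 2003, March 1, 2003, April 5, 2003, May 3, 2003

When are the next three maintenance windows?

Gaps: 28, 35, 28 days — a mix of 28 and 35. Every date is a Saturday.
Each is the 1st Saturday of its month.
1st Saturday of June 2003: June 7, 2003.
July 2003 — 1st Saturday is July 5, 2003.
August 2003 — 1st Saturday is August 2, 2003.

June 7, 2003; July 5, 2003; August 2, 2003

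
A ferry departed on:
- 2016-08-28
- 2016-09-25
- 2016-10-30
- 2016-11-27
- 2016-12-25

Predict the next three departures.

These are Sundays with 28, 35, 28, 28-day gaps.
Each is the final Sunday of its month — 2016-10-30 is past the 28th, so '4th Sunday' doesn't fit.
Last Sunday of January 2017: 2017-01-29.
Last Sunday of February 2017: 2017-02-26.
March 2017 ends with Sunday 2017-03-26.

2017-01-29, 2017-02-26, 2017-03-26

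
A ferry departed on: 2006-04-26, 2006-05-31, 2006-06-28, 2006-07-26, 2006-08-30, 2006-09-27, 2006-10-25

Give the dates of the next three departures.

These are Wednesdays with 35, 28, 28, 35, 28, 28-day gaps.
Each is the final Wednesday of its month — 2006-05-31 is past the 28th, so '4th Wednesday' doesn't fit.
Last Wednesday of November 2006: 2006-11-29.
Last Wednesday of December 2006: 2006-12-27.
January 2007 ends with Wednesday 2007-01-31.

2006-11-29, 2006-12-27, 2007-01-31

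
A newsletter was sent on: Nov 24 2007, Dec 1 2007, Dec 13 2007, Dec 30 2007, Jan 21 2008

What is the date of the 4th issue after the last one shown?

Intervals are 7, 12, 17, 22 days — an arithmetic progression with common difference 5.
Next gap: 27 days. Jan 21 2008 + 27 days = Feb 17 2008.
Next gap: 32 days. Feb 17 2008 + 32 days = Mar 20 2008.
Next gap: 37 days. Mar 20 2008 + 37 days = Apr 26 2008.
Next gap: 42 days. Apr 26 2008 + 42 days = Jun 7 2008.

Jun 7 2008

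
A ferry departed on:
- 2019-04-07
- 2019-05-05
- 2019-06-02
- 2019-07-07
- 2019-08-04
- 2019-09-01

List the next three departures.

2019-10-06, 2019-11-03, 2019-12-01

These are Sundays at 28- or 35-day spacing (28, 28, 35, 28, 28).
The pattern: 1st Sunday of the month.
1st Sunday of October 2019: 2019-10-06.
1st Sunday of November 2019: 2019-11-03.
1st Sunday of December 2019: 2019-12-01.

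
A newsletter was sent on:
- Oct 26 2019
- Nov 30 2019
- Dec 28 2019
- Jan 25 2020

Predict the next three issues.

Feb 29 2020, Mar 28 2020, Apr 25 2020

These are Saturdays with 35, 28, 28-day gaps.
Each is the final Saturday of its month — Nov 30 2019 is past the 28th, so '4th Saturday' doesn't fit.
Last Saturday of February 2020: Feb 29 2020.
Last Saturday of March 2020: Mar 28 2020.
April 2020 ends with Saturday Apr 25 2020.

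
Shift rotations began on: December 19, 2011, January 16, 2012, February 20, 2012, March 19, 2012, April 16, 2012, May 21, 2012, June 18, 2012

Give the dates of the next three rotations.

July 16, 2012; August 20, 2012; September 17, 2012

These are Mondays at 28- or 35-day spacing (28, 35, 28, 28, 35, 28).
The pattern: 3rd Monday of the month.
3rd Monday of July 2012: July 16, 2012.
August 2012 — 3rd Monday is August 20, 2012.
3rd Monday of September 2012: September 17, 2012.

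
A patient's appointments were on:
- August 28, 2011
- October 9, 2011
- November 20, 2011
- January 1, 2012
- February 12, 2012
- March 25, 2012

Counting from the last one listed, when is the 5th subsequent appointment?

October 21, 2012

Every event comes 42 days after the last (42, 42, 42, 42, 42).
March 25, 2012 + 42 days = May 6, 2012.
May 6, 2012 + 42 days = June 17, 2012.
June 17, 2012 + 42 days = July 29, 2012.
July 29, 2012 + 42 days = September 9, 2012.
September 9, 2012 + 42 days = October 21, 2012.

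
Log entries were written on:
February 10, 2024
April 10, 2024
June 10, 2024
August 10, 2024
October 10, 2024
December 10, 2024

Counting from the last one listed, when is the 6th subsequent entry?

December 10, 2025

Each date is the 10th; the gaps (60, 61, 61, 61, 61) track the month lengths.
The rule is the 10th of every 2 months.
Next: February 2025 → February 10, 2025.
April 2025: April 10, 2025.
June 2025: June 10, 2025.
August 2025: August 10, 2025.
Next: October 2025 → October 10, 2025.
December 2025: December 10, 2025.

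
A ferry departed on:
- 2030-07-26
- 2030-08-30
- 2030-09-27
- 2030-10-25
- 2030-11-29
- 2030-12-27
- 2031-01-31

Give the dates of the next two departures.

Every date is a Friday; gaps 35, 28, 28, 35, 28, 35 days.
Each is the last Friday of its month (at least one falls on the 29th or later, ruling out '4th Friday').
February 2031 ends with Friday 2031-02-28.
Last Friday of March 2031: 2031-03-28.

2031-02-28, 2031-03-28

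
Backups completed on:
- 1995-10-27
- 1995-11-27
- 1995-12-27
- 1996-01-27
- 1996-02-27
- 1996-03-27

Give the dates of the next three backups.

Each date is the 27th; the gaps (31, 30, 31, 31, 29) track the month lengths.
The rule is the 27th of each month.
April 1996: 1996-04-27.
May 1996: 1996-05-27.
June 1996: 1996-06-27.

1996-04-27, 1996-05-27, 1996-06-27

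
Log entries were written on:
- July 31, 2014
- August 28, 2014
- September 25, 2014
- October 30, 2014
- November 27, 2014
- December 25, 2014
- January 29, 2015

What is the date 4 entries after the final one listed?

May 28, 2015

All Thursdays; the gaps (28, 28, 35, 28, 28, 35) vary with month length.
This is the last Thursday of each month.
February 2015 ends with Thursday February 26, 2015.
March 2015 ends with Thursday March 26, 2015.
Last Thursday of April 2015: April 30, 2015.
Last Thursday of May 2015: May 28, 2015.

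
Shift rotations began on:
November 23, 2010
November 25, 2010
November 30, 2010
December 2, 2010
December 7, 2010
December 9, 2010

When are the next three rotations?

Gaps: 2, 5, 2, 5, 2 days — not constant, but cyclic with period 2.
The events fall on every Tuesday and Thursday.
Next Tuesday: December 14, 2010.
The following Thursday is December 16, 2010.
The following Tuesday is December 21, 2010.

December 14, 2010; December 16, 2010; December 21, 2010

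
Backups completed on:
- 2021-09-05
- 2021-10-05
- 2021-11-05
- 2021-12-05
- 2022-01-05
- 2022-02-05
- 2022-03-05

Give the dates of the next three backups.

Gaps: 30, 31, 30, 31, 31, 28 days — not constant. Every event is on the 5th of the month.
Pattern: the 5th of each month.
April 2022: 2022-04-05.
May 2022: 2022-05-05.
June 2022: 2022-06-05.

2022-04-05, 2022-05-05, 2022-06-05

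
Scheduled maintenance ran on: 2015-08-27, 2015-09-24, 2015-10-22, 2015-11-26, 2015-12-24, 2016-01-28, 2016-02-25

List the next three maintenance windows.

2016-03-24, 2016-04-28, 2016-05-26

All dates are Thursdays, 28, 28, 35, 28, 35, 28 days apart.
Specifically, the 4th Thursday of each month.
4th Thursday of March 2016: 2016-03-24.
4th Thursday of April 2016: 2016-04-28.
4th Thursday of May 2016: 2016-05-26.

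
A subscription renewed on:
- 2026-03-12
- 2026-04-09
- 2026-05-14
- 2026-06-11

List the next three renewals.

2026-07-09, 2026-08-13, 2026-09-10

These are Thursdays at 28- or 35-day spacing (28, 35, 28).
The pattern: 2nd Thursday of the month.
2nd Thursday of July 2026: 2026-07-09.
August 2026 — 2nd Thursday is 2026-08-13.
2nd Thursday of September 2026: 2026-09-10.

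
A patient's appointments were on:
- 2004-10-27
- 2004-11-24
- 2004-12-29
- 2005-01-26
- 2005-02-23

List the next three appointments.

2005-03-30, 2005-04-27, 2005-05-25

All Wednesdays; the gaps (28, 35, 28, 28) vary with month length.
This is the last Wednesday of each month.
Last Wednesday of March 2005: 2005-03-30.
April 2005 ends with Wednesday 2005-04-27.
May 2005 ends with Wednesday 2005-05-25.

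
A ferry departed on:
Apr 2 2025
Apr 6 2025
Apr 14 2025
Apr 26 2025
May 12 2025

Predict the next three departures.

Jun 1 2025, Jun 25 2025, Jul 23 2025

Intervals are 4, 8, 12, 16 days — an arithmetic progression with common difference 4.
Next gap: 20 days. May 12 2025 + 20 days = Jun 1 2025.
Next gap: 24 days. Jun 1 2025 + 24 days = Jun 25 2025.
Next gap: 28 days. Jun 25 2025 + 28 days = Jul 23 2025.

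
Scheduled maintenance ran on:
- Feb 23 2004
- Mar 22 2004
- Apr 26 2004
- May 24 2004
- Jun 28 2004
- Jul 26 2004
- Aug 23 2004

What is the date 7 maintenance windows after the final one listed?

Mar 28 2005

Gaps: 28, 35, 28, 35, 28, 28 days — a mix of 28 and 35. Every date is a Monday.
Each is the 4th Monday of its month.
4th Monday of September 2004: Sep 27 2004.
4th Monday of October 2004: Oct 25 2004.
November 2004 — 4th Monday is Nov 22 2004.
December 2004 — 4th Monday is Dec 27 2004.
January 2005 — 4th Monday is Jan 24 2005.
February 2005 — 4th Monday is Feb 28 2005.
March 2005 — 4th Monday is Mar 28 2005.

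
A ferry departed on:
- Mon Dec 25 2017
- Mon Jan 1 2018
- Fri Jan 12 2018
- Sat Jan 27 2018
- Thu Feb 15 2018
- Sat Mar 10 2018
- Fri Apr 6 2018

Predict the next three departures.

Intervals are 7, 11, 15, 19, 23, 27 days — an arithmetic progression with common difference 4.
Next gap: 31 days. Fri Apr 6 2018 + 31 days = Mon May 7 2018.
Next gap: 35 days. Mon May 7 2018 + 35 days = Mon Jun 11 2018.
Next gap: 39 days. Mon Jun 11 2018 + 39 days = Fri Jul 20 2018.

Mon May 7 2018, Mon Jun 11 2018, Fri Jul 20 2018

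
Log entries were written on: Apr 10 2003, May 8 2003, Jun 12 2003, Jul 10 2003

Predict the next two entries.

Aug 14 2003, Sep 11 2003

Gaps: 28, 35, 28 days — a mix of 28 and 35. Every date is a Thursday.
Each is the 2nd Thursday of its month.
2nd Thursday of August 2003: Aug 14 2003.
2nd Thursday of September 2003: Sep 11 2003.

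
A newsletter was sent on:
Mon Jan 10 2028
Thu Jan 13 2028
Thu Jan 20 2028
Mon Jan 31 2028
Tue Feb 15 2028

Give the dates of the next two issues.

Sun Mar 5 2028, Tue Mar 28 2028

Intervals are 3, 7, 11, 15 days — an arithmetic progression with common difference 4.
Next gap: 19 days. Tue Feb 15 2028 + 19 days = Sun Mar 5 2028.
Next gap: 23 days. Sun Mar 5 2028 + 23 days = Tue Mar 28 2028.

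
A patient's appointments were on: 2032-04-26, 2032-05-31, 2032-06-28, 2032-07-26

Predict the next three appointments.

2032-08-30, 2032-09-27, 2032-10-25

These are Mondays with 35, 28, 28-day gaps.
Each is the final Monday of its month — 2032-05-31 is past the 28th, so '4th Monday' doesn't fit.
Last Monday of August 2032: 2032-08-30.
September 2032 ends with Monday 2032-09-27.
Last Monday of October 2032: 2032-10-25.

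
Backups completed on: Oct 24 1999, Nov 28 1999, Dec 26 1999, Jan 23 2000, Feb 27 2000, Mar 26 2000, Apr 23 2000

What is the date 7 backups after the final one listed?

Gaps: 35, 28, 28, 35, 28, 28 days — a mix of 28 and 35. Every date is a Sunday.
Each is the 4th Sunday of its month.
4th Sunday of May 2000: May 28 2000.
June 2000 — 4th Sunday is Jun 25 2000.
4th Sunday of July 2000: Jul 23 2000.
August 2000 — 4th Sunday is Aug 27 2000.
4th Sunday of September 2000: Sep 24 2000.
4th Sunday of October 2000: Oct 22 2000.
November 2000 — 4th Sunday is Nov 26 2000.

Nov 26 2000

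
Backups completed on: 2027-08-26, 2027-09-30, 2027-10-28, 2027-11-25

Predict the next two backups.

Every date is a Thursday; gaps 35, 28, 28 days.
Each is the last Thursday of its month (at least one falls on the 29th or later, ruling out '4th Thursday').
December 2027 ends with Thursday 2027-12-30.
Last Thursday of January 2028: 2028-01-27.

2027-12-30, 2028-01-27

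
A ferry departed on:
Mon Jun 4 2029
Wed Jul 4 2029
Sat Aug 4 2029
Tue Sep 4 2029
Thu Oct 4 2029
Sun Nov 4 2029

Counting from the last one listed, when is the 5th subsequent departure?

Each date is the 4th; the gaps (30, 31, 31, 30, 31) track the month lengths.
The rule is the 4th of each month.
December 2029: Tue Dec 4 2029.
January 2030: Fri Jan 4 2030.
Next: February 2030 → Mon Feb 4 2030.
Next: March 2030 → Mon Mar 4 2030.
April 2030: Thu Apr 4 2030.

Thu Apr 4 2030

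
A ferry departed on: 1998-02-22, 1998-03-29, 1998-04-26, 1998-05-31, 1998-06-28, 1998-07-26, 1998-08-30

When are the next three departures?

1998-09-27, 1998-10-25, 1998-11-29

These are Sundays with 35, 28, 35, 28, 28, 35-day gaps.
Each is the final Sunday of its month — 1998-03-29 is past the 28th, so '4th Sunday' doesn't fit.
September 1998 ends with Sunday 1998-09-27.
Last Sunday of October 1998: 1998-10-25.
November 1998 ends with Sunday 1998-11-29.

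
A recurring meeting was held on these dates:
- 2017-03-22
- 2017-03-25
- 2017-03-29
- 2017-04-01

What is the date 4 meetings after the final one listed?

2017-04-15

Every event lands on a Wednesday or Saturday (gaps cycle 3, 4, 3).
So the schedule is: every Wednesday and Saturday.
The following Wednesday is 2017-04-05.
Next Saturday: 2017-04-08.
Next Wednesday: 2017-04-12.
Next Saturday: 2017-04-15.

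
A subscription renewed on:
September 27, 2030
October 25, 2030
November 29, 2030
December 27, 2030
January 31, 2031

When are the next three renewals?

These are Fridays with 28, 35, 28, 35-day gaps.
Each is the final Friday of its month — November 29, 2030 is past the 28th, so '4th Friday' doesn't fit.
February 2031 ends with Friday February 28, 2031.
Last Friday of March 2031: March 28, 2031.
Last Friday of April 2031: April 25, 2031.

February 28, 2031; March 28, 2031; April 25, 2031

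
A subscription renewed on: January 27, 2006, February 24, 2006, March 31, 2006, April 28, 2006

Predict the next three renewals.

May 26, 2006; June 30, 2006; July 28, 2006

Every date is a Friday; gaps 28, 35, 28 days.
Each is the last Friday of its month (at least one falls on the 29th or later, ruling out '4th Friday').
Last Friday of May 2006: May 26, 2006.
June 2006 ends with Friday June 30, 2006.
July 2006 ends with Friday July 28, 2006.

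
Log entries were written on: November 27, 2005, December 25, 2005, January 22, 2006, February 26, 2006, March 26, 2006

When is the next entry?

All dates are Sundays, 28, 28, 35, 28 days apart.
Specifically, the 4th Sunday of each month.
4th Sunday of April 2006: April 23, 2006.

April 23, 2006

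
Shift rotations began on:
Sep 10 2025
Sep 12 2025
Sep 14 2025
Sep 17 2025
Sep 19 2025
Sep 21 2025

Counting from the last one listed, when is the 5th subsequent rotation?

The gap pattern 2, 2, 3, 2, 2 repeats every 3 events.
These are the Wednesdays, Fridays and Sundays of each week.
Next Wednesday: Sep 24 2025.
The following Friday is Sep 26 2025.
Next Sunday: Sep 28 2025.
Next Wednesday: Oct 1 2025.
The following Friday is Oct 3 2025.

Oct 3 2025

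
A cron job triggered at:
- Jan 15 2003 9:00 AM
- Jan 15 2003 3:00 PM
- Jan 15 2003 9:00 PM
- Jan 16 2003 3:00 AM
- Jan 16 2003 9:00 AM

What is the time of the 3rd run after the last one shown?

Jan 17 2003 3:00 AM

Gaps: 6, 6, 6, 6 hours — each event is 6 hours after the previous one.
Jan 16 2003 9:00 AM + 6 h = Jan 16 2003 3:00 PM.
Jan 16 2003 3:00 PM + 6 h = Jan 16 2003 9:00 PM.
Jan 16 2003 9:00 PM + 6 h = Jan 17 2003 3:00 AM.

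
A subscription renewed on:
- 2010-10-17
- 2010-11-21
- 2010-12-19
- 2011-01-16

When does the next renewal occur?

2011-02-20

Gaps: 35, 28, 28 days — a mix of 28 and 35. Every date is a Sunday.
Each is the 3rd Sunday of its month.
3rd Sunday of February 2011: 2011-02-20.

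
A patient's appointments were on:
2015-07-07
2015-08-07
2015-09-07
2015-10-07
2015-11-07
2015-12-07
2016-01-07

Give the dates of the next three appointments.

2016-02-07, 2016-03-07, 2016-04-07

Gaps: 31, 31, 30, 31, 30, 31 days — not constant. Every event is on the 7th of the month.
Pattern: the 7th of each month.
February 2016: 2016-02-07.
March 2016: 2016-03-07.
Next: April 2016 → 2016-04-07.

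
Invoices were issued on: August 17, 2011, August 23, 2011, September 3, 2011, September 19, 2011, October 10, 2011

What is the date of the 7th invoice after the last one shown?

July 23, 2012

Intervals are 6, 11, 16, 21 days — an arithmetic progression with common difference 5.
Next gap: 26 days. October 10, 2011 + 26 days = November 5, 2011.
Next gap: 31 days. November 5, 2011 + 31 days = December 6, 2011.
Next gap: 36 days. December 6, 2011 + 36 days = January 11, 2012.
Next gap: 41 days. January 11, 2012 + 41 days = February 21, 2012.
Next gap: 46 days. February 21, 2012 + 46 days = April 7, 2012.
Next gap: 51 days. April 7, 2012 + 51 days = May 28, 2012.
Next gap: 56 days. May 28, 2012 + 56 days = July 23, 2012.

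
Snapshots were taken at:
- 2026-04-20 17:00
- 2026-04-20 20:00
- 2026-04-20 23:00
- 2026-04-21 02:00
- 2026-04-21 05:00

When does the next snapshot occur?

Spacing: 3, 3, 3, 3 h — constant 3 h.
2026-04-21 05:00 + 3 h = 2026-04-21 08:00.

2026-04-21 08:00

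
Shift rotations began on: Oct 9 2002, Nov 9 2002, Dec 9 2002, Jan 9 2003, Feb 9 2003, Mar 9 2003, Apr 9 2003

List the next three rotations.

The day-of-month is always 9 (31, 30, 31, 31, 28, 31 days between events).
So this recurs on the 9th of each month.
Next: May 2003 → May 9 2003.
Next: June 2003 → Jun 9 2003.
July 2003: Jul 9 2003.

May 9 2003, Jun 9 2003, Jul 9 2003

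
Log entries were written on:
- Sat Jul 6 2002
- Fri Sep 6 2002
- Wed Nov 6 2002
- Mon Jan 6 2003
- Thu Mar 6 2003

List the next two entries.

Tue May 6 2003, Sun Jul 6 2003

The day-of-month is always 6 (62, 61, 61, 59 days between events).
So this recurs on the 6th of every 2 months.
May 2003: Tue May 6 2003.
July 2003: Sun Jul 6 2003.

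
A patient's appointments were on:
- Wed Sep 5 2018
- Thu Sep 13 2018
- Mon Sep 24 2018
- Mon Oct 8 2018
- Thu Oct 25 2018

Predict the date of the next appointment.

Wed Nov 14 2018

The spacing grows by 3 each time: 8, 11, 14, 17 days.
Next gap: 20 days. Thu Oct 25 2018 + 20 days = Wed Nov 14 2018.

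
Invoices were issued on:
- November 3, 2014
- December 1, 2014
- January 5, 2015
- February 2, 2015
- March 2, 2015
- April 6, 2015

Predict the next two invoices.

All dates are Mondays, 28, 35, 28, 28, 35 days apart.
Specifically, the 1st Monday of each month.
May 2015 — 1st Monday is May 4, 2015.
1st Monday of June 2015: June 1, 2015.

May 4, 2015; June 1, 2015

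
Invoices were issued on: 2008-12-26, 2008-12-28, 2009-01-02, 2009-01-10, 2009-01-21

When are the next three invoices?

2009-02-04, 2009-02-21, 2009-03-13

The spacing grows by 3 each time: 2, 5, 8, 11 days.
Next gap: 14 days. 2009-01-21 + 14 days = 2009-02-04.
Next gap: 17 days. 2009-02-04 + 17 days = 2009-02-21.
Next gap: 20 days. 2009-02-21 + 20 days = 2009-03-13.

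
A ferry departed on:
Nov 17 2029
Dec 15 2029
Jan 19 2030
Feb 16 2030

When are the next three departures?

All dates are Saturdays, 28, 35, 28 days apart.
Specifically, the 3rd Saturday of each month.
3rd Saturday of March 2030: Mar 16 2030.
3rd Saturday of April 2030: Apr 20 2030.
May 2030 — 3rd Saturday is May 18 2030.

Mar 16 2030, Apr 20 2030, May 18 2030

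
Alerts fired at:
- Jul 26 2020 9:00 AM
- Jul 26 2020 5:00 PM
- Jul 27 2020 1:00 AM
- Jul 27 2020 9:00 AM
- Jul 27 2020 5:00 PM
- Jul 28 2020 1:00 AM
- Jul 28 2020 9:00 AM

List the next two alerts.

Gaps: 8, 8, 8, 8, 8, 8 hours — each event is 8 hours after the previous one.
Jul 28 2020 9:00 AM + 8 h = Jul 28 2020 5:00 PM.
Jul 28 2020 5:00 PM + 8 h = Jul 29 2020 1:00 AM.

Jul 28 2020 5:00 PM, Jul 29 2020 1:00 AM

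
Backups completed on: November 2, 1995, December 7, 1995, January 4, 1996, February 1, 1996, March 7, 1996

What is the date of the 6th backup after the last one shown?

September 5, 1996

Gaps: 35, 28, 28, 35 days — a mix of 28 and 35. Every date is a Thursday.
Each is the 1st Thursday of its month.
1st Thursday of April 1996: April 4, 1996.
May 1996 — 1st Thursday is May 2, 1996.
1st Thursday of June 1996: June 6, 1996.
July 1996 — 1st Thursday is July 4, 1996.
August 1996 — 1st Thursday is August 1, 1996.
1st Thursday of September 1996: September 5, 1996.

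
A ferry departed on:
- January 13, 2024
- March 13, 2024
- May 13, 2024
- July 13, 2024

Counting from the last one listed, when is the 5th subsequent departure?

Each date is the 13th; the gaps (60, 61, 61) track the month lengths.
The rule is the 13th of every 2 months.
Next: September 2024 → September 13, 2024.
November 2024: November 13, 2024.
Next: January 2025 → January 13, 2025.
March 2025: March 13, 2025.
May 2025: May 13, 2025.

May 13, 2025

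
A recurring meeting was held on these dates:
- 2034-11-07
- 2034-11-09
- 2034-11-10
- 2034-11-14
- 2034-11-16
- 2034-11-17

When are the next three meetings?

2034-11-21, 2034-11-23, 2034-11-24

The gap pattern 2, 1, 4, 2, 1 repeats every 3 events.
These are the Tuesdays, Thursdays and Fridays of each week.
The following Tuesday is 2034-11-21.
The following Thursday is 2034-11-23.
Next Friday: 2034-11-24.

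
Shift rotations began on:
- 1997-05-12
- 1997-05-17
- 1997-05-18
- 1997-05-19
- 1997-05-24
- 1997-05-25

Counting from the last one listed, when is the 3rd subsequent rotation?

Every event lands on a Monday or Saturday or Sunday (gaps cycle 5, 1, 1, 5, 1).
So the schedule is: every Monday, Saturday and Sunday.
Next Monday: 1997-05-26.
The following Saturday is 1997-05-31.
The following Sunday is 1997-06-01.

1997-06-01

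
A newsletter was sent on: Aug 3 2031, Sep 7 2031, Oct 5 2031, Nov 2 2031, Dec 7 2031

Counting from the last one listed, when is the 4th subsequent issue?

All dates are Sundays, 35, 28, 28, 35 days apart.
Specifically, the 1st Sunday of each month.
1st Sunday of January 2032: Jan 4 2032.
February 2032 — 1st Sunday is Feb 1 2032.
1st Sunday of March 2032: Mar 7 2032.
1st Sunday of April 2032: Apr 4 2032.

Apr 4 2032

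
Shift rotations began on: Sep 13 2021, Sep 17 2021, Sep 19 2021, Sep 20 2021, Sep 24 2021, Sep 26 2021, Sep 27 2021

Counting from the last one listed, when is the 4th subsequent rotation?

The gap pattern 4, 2, 1, 4, 2, 1 repeats every 3 events.
These are the Mondays, Fridays and Sundays of each week.
The following Friday is Oct 1 2021.
Next Sunday: Oct 3 2021.
The following Monday is Oct 4 2021.
Next Friday: Oct 8 2021.

Oct 8 2021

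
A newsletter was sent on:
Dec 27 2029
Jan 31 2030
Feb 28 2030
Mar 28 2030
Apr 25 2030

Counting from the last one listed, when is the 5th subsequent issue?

Sep 26 2030

Every date is a Thursday; gaps 35, 28, 28, 28 days.
Each is the last Thursday of its month (at least one falls on the 29th or later, ruling out '4th Thursday').
Last Thursday of May 2030: May 30 2030.
Last Thursday of June 2030: Jun 27 2030.
July 2030 ends with Thursday Jul 25 2030.
August 2030 ends with Thursday Aug 29 2030.
Last Thursday of September 2030: Sep 26 2030.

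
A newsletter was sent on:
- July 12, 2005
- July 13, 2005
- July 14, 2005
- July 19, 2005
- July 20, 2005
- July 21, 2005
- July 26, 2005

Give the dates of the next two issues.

July 27, 2005; July 28, 2005

The gap pattern 1, 1, 5, 1, 1, 5 repeats every 3 events.
These are the Tuesdays, Wednesdays and Thursdays of each week.
The following Wednesday is July 27, 2005.
The following Thursday is July 28, 2005.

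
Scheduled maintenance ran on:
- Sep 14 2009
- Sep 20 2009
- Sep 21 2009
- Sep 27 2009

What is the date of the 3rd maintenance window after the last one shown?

The gap pattern 6, 1, 6 repeats every 2 events.
These are the Mondays and Sundays of each week.
Next Monday: Sep 28 2009.
Next Sunday: Oct 4 2009.
Next Monday: Oct 5 2009.

Oct 5 2009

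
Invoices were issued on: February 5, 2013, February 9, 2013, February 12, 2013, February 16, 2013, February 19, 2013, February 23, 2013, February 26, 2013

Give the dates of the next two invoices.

March 2, 2013; March 5, 2013

Gaps: 4, 3, 4, 3, 4, 3 days — not constant, but cyclic with period 2.
The events fall on every Tuesday and Saturday.
Next Saturday: March 2, 2013.
Next Tuesday: March 5, 2013.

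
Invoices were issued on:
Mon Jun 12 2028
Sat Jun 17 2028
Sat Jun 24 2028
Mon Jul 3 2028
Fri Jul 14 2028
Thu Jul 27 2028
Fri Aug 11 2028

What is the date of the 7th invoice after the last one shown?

Fri Jan 19 2029

Intervals are 5, 7, 9, 11, 13, 15 days — an arithmetic progression with common difference 2.
Next gap: 17 days. Fri Aug 11 2028 + 17 days = Mon Aug 28 2028.
Next gap: 19 days. Mon Aug 28 2028 + 19 days = Sat Sep 16 2028.
Next gap: 21 days. Sat Sep 16 2028 + 21 days = Sat Oct 7 2028.
Next gap: 23 days. Sat Oct 7 2028 + 23 days = Mon Oct 30 2028.
Next gap: 25 days. Mon Oct 30 2028 + 25 days = Fri Nov 24 2028.
Next gap: 27 days. Fri Nov 24 2028 + 27 days = Thu Dec 21 2028.
Next gap: 29 days. Thu Dec 21 2028 + 29 days = Fri Jan 19 2029.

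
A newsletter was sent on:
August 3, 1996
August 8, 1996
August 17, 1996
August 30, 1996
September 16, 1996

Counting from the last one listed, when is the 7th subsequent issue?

The spacing grows by 4 each time: 5, 9, 13, 17 days.
Next gap: 21 days. September 16, 1996 + 21 days = October 7, 1996.
Next gap: 25 days. October 7, 1996 + 25 days = November 1, 1996.
Next gap: 29 days. November 1, 1996 + 29 days = November 30, 1996.
Next gap: 33 days. November 30, 1996 + 33 days = January 2, 1997.
Next gap: 37 days. January 2, 1997 + 37 days = February 8, 1997.
Next gap: 41 days. February 8, 1997 + 41 days = March 21, 1997.
Next gap: 45 days. March 21, 1997 + 45 days = May 5, 1997.

May 5, 1997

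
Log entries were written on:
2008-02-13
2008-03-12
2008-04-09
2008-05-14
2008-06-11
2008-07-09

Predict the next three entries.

These are Wednesdays at 28- or 35-day spacing (28, 28, 35, 28, 28).
The pattern: 2nd Wednesday of the month.
2nd Wednesday of August 2008: 2008-08-13.
2nd Wednesday of September 2008: 2008-09-10.
2nd Wednesday of October 2008: 2008-10-08.

2008-08-13, 2008-09-10, 2008-10-08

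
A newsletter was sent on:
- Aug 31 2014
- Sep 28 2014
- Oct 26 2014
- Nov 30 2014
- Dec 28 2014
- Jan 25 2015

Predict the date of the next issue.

Feb 22 2015

These are Sundays with 28, 28, 35, 28, 28-day gaps.
Each is the final Sunday of its month — Aug 31 2014 is past the 28th, so '4th Sunday' doesn't fit.
February 2015 ends with Sunday Feb 22 2015.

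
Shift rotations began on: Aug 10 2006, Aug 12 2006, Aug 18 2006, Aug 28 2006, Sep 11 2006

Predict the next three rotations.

Sep 29 2006, Oct 21 2006, Nov 16 2006

Gaps: 2, 6, 10, 14 days — each gap is 4 larger than the previous one.
Next gap: 18 days. Sep 11 2006 + 18 days = Sep 29 2006.
Next gap: 22 days. Sep 29 2006 + 22 days = Oct 21 2006.
Next gap: 26 days. Oct 21 2006 + 26 days = Nov 16 2006.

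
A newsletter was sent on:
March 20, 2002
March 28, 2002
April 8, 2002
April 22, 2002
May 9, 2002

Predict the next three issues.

Intervals are 8, 11, 14, 17 days — an arithmetic progression with common difference 3.
Next gap: 20 days. May 9, 2002 + 20 days = May 29, 2002.
Next gap: 23 days. May 29, 2002 + 23 days = June 21, 2002.
Next gap: 26 days. June 21, 2002 + 26 days = July 17, 2002.

May 29, 2002; June 21, 2002; July 17, 2002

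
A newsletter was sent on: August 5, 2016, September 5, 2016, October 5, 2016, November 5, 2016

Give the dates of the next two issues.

December 5, 2016; January 5, 2017

Each date is the 5th; the gaps (31, 30, 31) track the month lengths.
The rule is the 5th of each month.
Next: December 2016 → December 5, 2016.
Next: January 2017 → January 5, 2017.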